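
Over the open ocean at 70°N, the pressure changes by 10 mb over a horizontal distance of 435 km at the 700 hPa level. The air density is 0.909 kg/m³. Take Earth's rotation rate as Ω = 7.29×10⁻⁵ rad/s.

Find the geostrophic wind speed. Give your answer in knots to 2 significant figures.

36 knots

Coriolis parameter at 70°N:
f = 2Ω sin φ = 2 × 7.29×10⁻⁵ × sin 70° = 1.37×10⁻⁴ s⁻¹
Pressure gradient: |∂P/∂n| = 1000 Pa / 435000 m = 2.30×10⁻³ Pa/m
Geostrophic balance (pressure-gradient force = Coriolis force):
V_g = (1/(fρ)) |∂P/∂n| = 2.30×10⁻³ / (1.37×10⁻⁴ × 0.909) = 18.5 m/s
Converting: 18.5 m/s × 1.944 = 36 knots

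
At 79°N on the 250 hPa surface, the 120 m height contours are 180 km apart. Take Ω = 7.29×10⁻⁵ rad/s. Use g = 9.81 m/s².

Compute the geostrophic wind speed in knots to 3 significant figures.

88.8 knots

Coriolis parameter at 79°N:
f = 2Ω sin φ = 2 × 7.29×10⁻⁵ × sin 79° = 1.43×10⁻⁴ s⁻¹
Height gradient: |∂Z/∂n| = 120 m / 180000 m = 6.67×10⁻⁴
On a pressure surface, geostrophic balance gives V_g = (g/f)|∂Z/∂n|:
V_g = 9.81 × 6.67×10⁻⁴ / 1.43×10⁻⁴ = 45.7 m/s
Converting: 45.7 m/s × 1.944 = 88.8 knots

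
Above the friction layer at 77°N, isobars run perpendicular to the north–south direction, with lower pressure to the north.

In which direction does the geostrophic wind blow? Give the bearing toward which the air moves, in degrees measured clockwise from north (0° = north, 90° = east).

090°

The pressure-gradient force points toward the north (bearing 000°).
Geostrophic balance: in the Northern Hemisphere the Coriolis force deflects motion to the right, so the geostrophic wind blows 90° to the right of the pressure-gradient force (low pressure on the left).
Rotating 000° by 90° clockwise gives 090° — the wind blows toward the east.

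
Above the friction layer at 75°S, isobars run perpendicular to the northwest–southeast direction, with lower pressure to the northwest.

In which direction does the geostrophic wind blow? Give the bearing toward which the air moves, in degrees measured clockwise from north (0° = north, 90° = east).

225°

The pressure-gradient force points toward the northwest (bearing 315°).
Geostrophic balance: in the Southern Hemisphere the Coriolis force deflects motion to the left, so the geostrophic wind blows 90° to the left of the pressure-gradient force (low pressure on the right).
Rotating 315° by 90° counterclockwise gives 225° — the wind blows toward the southwest.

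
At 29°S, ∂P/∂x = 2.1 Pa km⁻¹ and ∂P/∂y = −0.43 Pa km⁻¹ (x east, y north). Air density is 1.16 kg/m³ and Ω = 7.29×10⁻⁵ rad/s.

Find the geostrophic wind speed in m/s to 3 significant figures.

Coriolis parameter at 29°S:
f = 2Ω sin φ = 2 × 7.29×10⁻⁵ × sin 29° = 7.07×10⁻⁵ s⁻¹
In the Southern Hemisphere f is negative: f = −7.07×10⁻⁵ s⁻¹.
Component geostrophic relations (x east, y north):
u_g = −(1/(fρ)) ∂P/∂y,  v_g = (1/(fρ)) ∂P/∂x
u_g = −(−0.43×10⁻³)/(−7.07×10⁻⁵ × 1.16) = −5.24 m/s;  v_g = (2.1×10⁻³)/(−7.07×10⁻⁵ × 1.16) = −25.6 m/s
|V_g| = √(u_g² + v_g²) = 26.1 m/s

26.1 m/s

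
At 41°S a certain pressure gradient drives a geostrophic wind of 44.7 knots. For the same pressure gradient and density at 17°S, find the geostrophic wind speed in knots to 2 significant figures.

100 knots

With the same pressure gradient and density, V_g ∝ 1/f ∝ 1/sin φ.
V₂ = V₁ · sin φ₁ / sin φ₂ = 44.7 × sin 41° / sin 17°
V₂ = 44.7 × 0.6561/0.2924 = 100 knots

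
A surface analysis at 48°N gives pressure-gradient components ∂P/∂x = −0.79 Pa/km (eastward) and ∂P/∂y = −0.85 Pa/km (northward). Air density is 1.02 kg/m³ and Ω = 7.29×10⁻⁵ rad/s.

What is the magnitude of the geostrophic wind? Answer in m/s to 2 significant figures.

10 m/s

Coriolis parameter at 48°N:
f = 2Ω sin φ = 2 × 7.29×10⁻⁵ × sin 48° = 1.08×10⁻⁴ s⁻¹
Component geostrophic relations (x east, y north):
u_g = −(1/(fρ)) ∂P/∂y,  v_g = (1/(fρ)) ∂P/∂x
u_g = −(−0.85×10⁻³)/(1.08×10⁻⁴ × 1.02) = 7.69 m/s;  v_g = (−0.79×10⁻³)/(1.08×10⁻⁴ × 1.02) = −7.15 m/s
|V_g| = √(u_g² + v_g²) = 10.5 m/s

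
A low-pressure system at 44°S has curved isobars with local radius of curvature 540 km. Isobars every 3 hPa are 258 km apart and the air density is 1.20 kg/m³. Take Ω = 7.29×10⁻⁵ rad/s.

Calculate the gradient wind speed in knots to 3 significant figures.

16.1 knots

Coriolis parameter at 44°S:
f = 2Ω sin φ = 2 × 7.29×10⁻⁵ × sin 44° = 1.01×10⁻⁴ s⁻¹
Pressure gradient: |∂P/∂n| = 300 Pa / 258000 m = 1.16×10⁻³ Pa/m
Geostrophic speed: V_g = |∂P/∂n|/(fρ) = 1.16×10⁻³/(1.01×10⁻⁴ × 1.20) = 9.57 m/s
Around a low, centrifugal force acts outward with Coriolis, so pressure-gradient force balances both:
(1/ρ)|∂P/∂n| = fV + V²/R  →  V² + fR·V − fR·V_g = 0
With fR = 1.01×10⁻⁴ × 540×10³ m = 54.7 m/s:
V = [−fR + √((fR)² + 4 fR V_g)]/2 = [−54.7 + √(54.7² + 4×54.7×9.57)]/2 = 8.31 m/s
Subgeostrophic (V < V_g = 9.57 m/s), as expected around a low.
Converting: 8.31 m/s × 1.944 = 16.1 knots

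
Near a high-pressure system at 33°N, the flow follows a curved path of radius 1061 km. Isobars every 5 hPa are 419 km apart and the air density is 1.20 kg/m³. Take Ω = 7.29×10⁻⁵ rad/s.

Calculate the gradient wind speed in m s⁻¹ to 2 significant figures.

Coriolis parameter at 33°N:
f = 2Ω sin φ = 2 × 7.29×10⁻⁵ × sin 33° = 7.94×10⁻⁵ s⁻¹
Pressure gradient: |∂P/∂n| = 500 Pa / 419000 m = 1.19×10⁻³ Pa/m
Geostrophic speed: V_g = |∂P/∂n|/(fρ) = 1.19×10⁻³/(7.94×10⁻⁵ × 1.20) = 12.5 m/s
Around a high, pressure-gradient force acts outward with centrifugal, so Coriolis balances both:
fV = (1/ρ)|∂P/∂n| + V²/R  →  V² − fR·V + fR·V_g = 0
With fR = 7.94×10⁻⁵ × 1061×10³ m = 84.3 m/s:
V = [fR − √((fR)² − 4 fR V_g)]/2 = [84.3 − √(84.3² − 4×84.3×12.5)]/2 = 15.3 m/s
Supergeostrophic (V > V_g = 12.5 m/s), as expected around a high.

15 m s⁻¹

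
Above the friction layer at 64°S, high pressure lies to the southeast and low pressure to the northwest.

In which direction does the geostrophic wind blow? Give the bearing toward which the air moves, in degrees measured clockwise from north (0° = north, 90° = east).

225°

The pressure-gradient force points toward the northwest (bearing 315°).
Geostrophic balance: in the Southern Hemisphere the Coriolis force deflects motion to the left, so the geostrophic wind blows 90° to the left of the pressure-gradient force (low pressure on the right).
Rotating 315° by 90° counterclockwise gives 225° — the wind blows toward the southwest.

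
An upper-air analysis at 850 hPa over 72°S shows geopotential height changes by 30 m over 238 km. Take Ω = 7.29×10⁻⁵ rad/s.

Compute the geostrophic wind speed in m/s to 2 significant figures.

Coriolis parameter at 72°S:
f = 2Ω sin φ = 2 × 7.29×10⁻⁵ × sin 72° = 1.39×10⁻⁴ s⁻¹
Height gradient: |∂Z/∂n| = 30 m / 238000 m = 1.26×10⁻⁴
On a pressure surface, geostrophic balance gives V_g = (g/f)|∂Z/∂n|:
V_g = 9.81 × 1.26×10⁻⁴ / 1.39×10⁻⁴ = 8.92 m/s

8.9 m/s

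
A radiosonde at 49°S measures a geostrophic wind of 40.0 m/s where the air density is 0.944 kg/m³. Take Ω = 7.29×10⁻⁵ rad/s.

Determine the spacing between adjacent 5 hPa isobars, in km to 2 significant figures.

120 km

Coriolis parameter at 49°S:
f = 2Ω sin φ = 2 × 7.29×10⁻⁵ × sin 49° = 1.10×10⁻⁴ s⁻¹
Geostrophic balance rearranged: |∂P/∂n| = f ρ V_g
|∂P/∂n| = 1.10×10⁻⁴ × 0.944 × 40.0 = 4.15×10⁻³ Pa/m
Isobar spacing: Δn = ΔP/|∂P/∂n| = 500 Pa / 4.15×10⁻³ Pa/m = 120337 m ≈ 120 km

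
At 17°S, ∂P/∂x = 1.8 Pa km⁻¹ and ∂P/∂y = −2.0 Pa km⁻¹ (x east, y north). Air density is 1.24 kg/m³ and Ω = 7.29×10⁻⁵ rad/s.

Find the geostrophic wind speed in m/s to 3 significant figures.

50.9 m/s

Coriolis parameter at 17°S:
f = 2Ω sin φ = 2 × 7.29×10⁻⁵ × sin 17° = 4.26×10⁻⁵ s⁻¹
In the Southern Hemisphere f is negative: f = −4.26×10⁻⁵ s⁻¹.
Component geostrophic relations (x east, y north):
u_g = −(1/(fρ)) ∂P/∂y,  v_g = (1/(fρ)) ∂P/∂x
u_g = −(−2.0×10⁻³)/(−4.26×10⁻⁵ × 1.24) = −37.8 m/s;  v_g = (1.8×10⁻³)/(−4.26×10⁻⁵ × 1.24) = −34.1 m/s
|V_g| = √(u_g² + v_g²) = 50.9 m/s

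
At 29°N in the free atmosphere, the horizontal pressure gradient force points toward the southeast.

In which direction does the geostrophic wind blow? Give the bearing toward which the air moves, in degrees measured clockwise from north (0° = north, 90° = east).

225°

The pressure-gradient force points toward the southeast (bearing 135°).
Geostrophic balance: in the Northern Hemisphere the Coriolis force deflects motion to the right, so the geostrophic wind blows 90° to the right of the pressure-gradient force (low pressure on the left).
Rotating 135° by 90° clockwise gives 225° — the wind blows toward the southwest.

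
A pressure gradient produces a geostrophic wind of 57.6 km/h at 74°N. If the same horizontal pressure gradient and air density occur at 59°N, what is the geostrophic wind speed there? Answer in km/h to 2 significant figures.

65 km/h

With the same pressure gradient and density, V_g ∝ 1/f ∝ 1/sin φ.
V₂ = V₁ · sin φ₁ / sin φ₂ = 57.6 × sin 74° / sin 59°
V₂ = 57.6 × 0.9613/0.8572 = 65 km/h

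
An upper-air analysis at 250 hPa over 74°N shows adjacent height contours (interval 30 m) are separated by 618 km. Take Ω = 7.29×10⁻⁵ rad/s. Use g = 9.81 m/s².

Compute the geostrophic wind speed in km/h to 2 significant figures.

12 km/h

Coriolis parameter at 74°N:
f = 2Ω sin φ = 2 × 7.29×10⁻⁵ × sin 74° = 1.40×10⁻⁴ s⁻¹
Height gradient: |∂Z/∂n| = 30 m / 618000 m = 4.85×10⁻⁵
On a pressure surface, geostrophic balance gives V_g = (g/f)|∂Z/∂n|:
V_g = 9.81 × 4.85×10⁻⁵ / 1.40×10⁻⁴ = 3.40 m/s
Converting: 3.40 m/s × 3.6 = 12 km/h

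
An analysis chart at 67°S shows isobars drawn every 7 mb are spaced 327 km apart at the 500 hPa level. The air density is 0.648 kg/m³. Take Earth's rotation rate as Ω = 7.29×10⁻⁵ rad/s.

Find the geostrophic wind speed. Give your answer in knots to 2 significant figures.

48 knots

Coriolis parameter at 67°S:
f = 2Ω sin φ = 2 × 7.29×10⁻⁵ × sin 67° = 1.34×10⁻⁴ s⁻¹
Pressure gradient: |∂P/∂n| = 700 Pa / 327000 m = 2.14×10⁻³ Pa/m
Geostrophic balance (pressure-gradient force = Coriolis force):
V_g = (1/(fρ)) |∂P/∂n| = 2.14×10⁻³ / (1.34×10⁻⁴ × 0.648) = 24.6 m/s
Converting: 24.6 m/s × 1.944 = 48 knots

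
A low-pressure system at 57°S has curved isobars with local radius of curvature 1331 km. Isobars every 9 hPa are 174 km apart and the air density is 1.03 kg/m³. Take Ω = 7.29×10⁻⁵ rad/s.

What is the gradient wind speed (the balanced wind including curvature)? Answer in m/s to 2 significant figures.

34 m/s

Coriolis parameter at 57°S:
f = 2Ω sin φ = 2 × 7.29×10⁻⁵ × sin 57° = 1.22×10⁻⁴ s⁻¹
Pressure gradient: |∂P/∂n| = 900 Pa / 174000 m = 5.17×10⁻³ Pa/m
Geostrophic speed: V_g = |∂P/∂n|/(fρ) = 5.17×10⁻³/(1.22×10⁻⁴ × 1.03) = 41.1 m/s
Around a low, centrifugal force acts outward with Coriolis, so pressure-gradient force balances both:
(1/ρ)|∂P/∂n| = fV + V²/R  →  V² + fR·V − fR·V_g = 0
With fR = 1.22×10⁻⁴ × 1331×10³ m = 163 m/s:
V = [−fR + √((fR)² + 4 fR V_g)]/2 = [−163 + √(163² + 4×163×41.1)]/2 = 34 m/s
Subgeostrophic (V < V_g = 41.1 m/s), as expected around a low.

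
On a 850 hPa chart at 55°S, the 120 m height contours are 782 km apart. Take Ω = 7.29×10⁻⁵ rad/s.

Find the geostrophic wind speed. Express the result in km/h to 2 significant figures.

Coriolis parameter at 55°S:
f = 2Ω sin φ = 2 × 7.29×10⁻⁵ × sin 55° = 1.19×10⁻⁴ s⁻¹
Height gradient: |∂Z/∂n| = 120 m / 782000 m = 1.53×10⁻⁴
On a pressure surface, geostrophic balance gives V_g = (g/f)|∂Z/∂n|:
V_g = 9.81 × 1.53×10⁻⁴ / 1.19×10⁻⁴ = 12.6 m/s
Converting: 12.6 m/s × 3.6 = 45 km/h

45 km/h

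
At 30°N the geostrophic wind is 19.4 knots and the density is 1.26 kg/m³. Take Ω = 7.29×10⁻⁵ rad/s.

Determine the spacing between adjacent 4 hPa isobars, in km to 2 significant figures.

440 km

Coriolis parameter at 30°N:
f = 2Ω sin φ = 2 × 7.29×10⁻⁵ × sin 30° = 7.29×10⁻⁵ s⁻¹
Wind speed in SI: 19.4 knots = 9.98 m/s
Geostrophic balance rearranged: |∂P/∂n| = f ρ V_g
|∂P/∂n| = 7.29×10⁻⁵ × 1.26 × 9.98 = 9.17×10⁻⁴ Pa/m
Isobar spacing: Δn = ΔP/|∂P/∂n| = 400 Pa / 9.17×10⁻⁴ Pa/m = 436337 m ≈ 440 km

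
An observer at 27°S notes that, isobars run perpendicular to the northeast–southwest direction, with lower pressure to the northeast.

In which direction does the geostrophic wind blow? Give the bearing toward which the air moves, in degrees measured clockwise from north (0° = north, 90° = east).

The pressure-gradient force points toward the northeast (bearing 045°).
Geostrophic balance: in the Southern Hemisphere the Coriolis force deflects motion to the left, so the geostrophic wind blows 90° to the left of the pressure-gradient force (low pressure on the right).
Rotating 045° by 90° counterclockwise gives 315° — the wind blows toward the northwest.

315°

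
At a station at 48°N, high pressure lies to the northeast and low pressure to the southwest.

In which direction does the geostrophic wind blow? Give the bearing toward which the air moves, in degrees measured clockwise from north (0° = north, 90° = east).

315°

The pressure-gradient force points toward the southwest (bearing 225°).
Geostrophic balance: in the Northern Hemisphere the Coriolis force deflects motion to the right, so the geostrophic wind blows 90° to the right of the pressure-gradient force (low pressure on the left).
Rotating 225° by 90° clockwise gives 315° — the wind blows toward the northwest.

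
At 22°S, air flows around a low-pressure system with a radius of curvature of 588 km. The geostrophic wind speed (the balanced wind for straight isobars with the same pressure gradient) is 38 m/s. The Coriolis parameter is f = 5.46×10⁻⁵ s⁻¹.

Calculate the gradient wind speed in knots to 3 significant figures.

Around a low, centrifugal force acts outward with Coriolis, so pressure-gradient force balances both:
(1/ρ)|∂P/∂n| = fV + V²/R  →  V² + fR·V − fR·V_g = 0
With fR = 5.46×10⁻⁵ × 588×10³ m = 32.1 m/s:
V = [−fR + √((fR)² + 4 fR V_g)]/2 = [−32.1 + √(32.1² + 4×32.1×38)]/2 = 22.4 m/s
Subgeostrophic (V < V_g = 38 m/s), as expected around a low.
Converting: 22.4 m/s × 1.944 = 43.5 knots

43.5 knots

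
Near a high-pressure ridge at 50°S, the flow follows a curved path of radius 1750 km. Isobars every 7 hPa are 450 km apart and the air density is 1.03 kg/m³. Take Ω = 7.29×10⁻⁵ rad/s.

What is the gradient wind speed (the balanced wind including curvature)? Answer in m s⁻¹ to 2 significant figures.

15 m s⁻¹

Coriolis parameter at 50°S:
f = 2Ω sin φ = 2 × 7.29×10⁻⁵ × sin 50° = 1.12×10⁻⁴ s⁻¹
Pressure gradient: |∂P/∂n| = 700 Pa / 450000 m = 1.56×10⁻³ Pa/m
Geostrophic speed: V_g = |∂P/∂n|/(fρ) = 1.56×10⁻³/(1.12×10⁻⁴ × 1.03) = 13.5 m/s
Around a high, pressure-gradient force acts outward with centrifugal, so Coriolis balances both:
fV = (1/ρ)|∂P/∂n| + V²/R  →  V² − fR·V + fR·V_g = 0
With fR = 1.12×10⁻⁴ × 1750×10³ m = 195 m/s:
V = [fR − √((fR)² − 4 fR V_g)]/2 = [195 − √(195² − 4×195×13.5)]/2 = 14.6 m/s
Supergeostrophic (V > V_g = 13.5 m/s), as expected around a high.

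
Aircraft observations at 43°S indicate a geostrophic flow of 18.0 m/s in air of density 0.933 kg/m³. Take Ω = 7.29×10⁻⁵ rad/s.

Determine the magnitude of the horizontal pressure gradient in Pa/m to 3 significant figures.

1.67×10⁻³ Pa/m

Coriolis parameter at 43°S:
f = 2Ω sin φ = 2 × 7.29×10⁻⁵ × sin 43° = 9.94×10⁻⁵ s⁻¹
Geostrophic balance rearranged: |∂P/∂n| = f ρ V_g
|∂P/∂n| = 9.94×10⁻⁵ × 0.933 × 18.0 = 1.67×10⁻³ Pa/m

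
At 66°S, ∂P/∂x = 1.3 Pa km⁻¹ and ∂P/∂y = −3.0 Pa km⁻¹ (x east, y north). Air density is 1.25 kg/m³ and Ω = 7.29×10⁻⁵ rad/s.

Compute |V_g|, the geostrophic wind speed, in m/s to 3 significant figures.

19.6 m/s

Coriolis parameter at 66°S:
f = 2Ω sin φ = 2 × 7.29×10⁻⁵ × sin 66° = 1.33×10⁻⁴ s⁻¹
In the Southern Hemisphere f is negative: f = −1.33×10⁻⁴ s⁻¹.
Component geostrophic relations (x east, y north):
u_g = −(1/(fρ)) ∂P/∂y,  v_g = (1/(fρ)) ∂P/∂x
u_g = −(−3.0×10⁻³)/(−1.33×10⁻⁴ × 1.25) = −18.0 m/s;  v_g = (1.3×10⁻³)/(−1.33×10⁻⁴ × 1.25) = −7.81 m/s
|V_g| = √(u_g² + v_g²) = 19.6 m/s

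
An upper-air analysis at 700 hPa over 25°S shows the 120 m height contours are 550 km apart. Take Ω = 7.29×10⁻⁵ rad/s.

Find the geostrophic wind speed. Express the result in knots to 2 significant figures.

68 knots

Coriolis parameter at 25°S:
f = 2Ω sin φ = 2 × 7.29×10⁻⁵ × sin 25° = 6.16×10⁻⁵ s⁻¹
Height gradient: |∂Z/∂n| = 120 m / 550000 m = 2.18×10⁻⁴
On a pressure surface, geostrophic balance gives V_g = (g/f)|∂Z/∂n|:
V_g = 9.81 × 2.18×10⁻⁴ / 6.16×10⁻⁵ = 34.7 m/s
Converting: 34.7 m/s × 1.944 = 68 knots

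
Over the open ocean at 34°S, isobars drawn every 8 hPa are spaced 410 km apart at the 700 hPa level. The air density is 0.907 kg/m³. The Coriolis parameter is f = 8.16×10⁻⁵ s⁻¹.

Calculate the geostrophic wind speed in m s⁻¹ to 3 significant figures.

26.4 m s⁻¹

Pressure gradient: |∂P/∂n| = 800 Pa / 410000 m = 1.95×10⁻³ Pa/m
Geostrophic balance (pressure-gradient force = Coriolis force):
V_g = (1/(fρ)) |∂P/∂n| = 1.95×10⁻³ / (8.16×10⁻⁵ × 0.907) = 26.4 m/s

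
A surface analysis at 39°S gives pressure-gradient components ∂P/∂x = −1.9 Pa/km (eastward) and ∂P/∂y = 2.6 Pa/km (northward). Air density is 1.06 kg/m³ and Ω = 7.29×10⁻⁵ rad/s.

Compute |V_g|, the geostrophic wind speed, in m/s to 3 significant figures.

33.1 m/s

Coriolis parameter at 39°S:
f = 2Ω sin φ = 2 × 7.29×10⁻⁵ × sin 39° = 9.18×10⁻⁵ s⁻¹
In the Southern Hemisphere f is negative: f = −9.18×10⁻⁵ s⁻¹.
Component geostrophic relations (x east, y north):
u_g = −(1/(fρ)) ∂P/∂y,  v_g = (1/(fρ)) ∂P/∂x
u_g = −(2.6×10⁻³)/(−9.18×10⁻⁵ × 1.06) = 26.7 m/s;  v_g = (−1.9×10⁻³)/(−9.18×10⁻⁵ × 1.06) = 19.5 m/s
|V_g| = √(u_g² + v_g²) = 33.1 m/s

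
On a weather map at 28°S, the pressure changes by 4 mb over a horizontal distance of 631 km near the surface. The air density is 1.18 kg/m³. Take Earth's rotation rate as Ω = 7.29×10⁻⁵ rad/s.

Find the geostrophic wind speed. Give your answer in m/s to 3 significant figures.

Coriolis parameter at 28°S:
f = 2Ω sin φ = 2 × 7.29×10⁻⁵ × sin 28° = 6.84×10⁻⁵ s⁻¹
Pressure gradient: |∂P/∂n| = 400 Pa / 631000 m = 6.34×10⁻⁴ Pa/m
Geostrophic balance (pressure-gradient force = Coriolis force):
V_g = (1/(fρ)) |∂P/∂n| = 6.34×10⁻⁴ / (6.84×10⁻⁵ × 1.18) = 7.85 m/s

7.85 m/s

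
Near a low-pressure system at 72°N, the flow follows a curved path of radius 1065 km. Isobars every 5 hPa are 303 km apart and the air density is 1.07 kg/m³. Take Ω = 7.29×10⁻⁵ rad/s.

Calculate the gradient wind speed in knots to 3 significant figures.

Coriolis parameter at 72°N:
f = 2Ω sin φ = 2 × 7.29×10⁻⁵ × sin 72° = 1.39×10⁻⁴ s⁻¹
Pressure gradient: |∂P/∂n| = 500 Pa / 303000 m = 1.65×10⁻³ Pa/m
Geostrophic speed: V_g = |∂P/∂n|/(fρ) = 1.65×10⁻³/(1.39×10⁻⁴ × 1.07) = 11.1 m/s
Around a low, centrifugal force acts outward with Coriolis, so pressure-gradient force balances both:
(1/ρ)|∂P/∂n| = fV + V²/R  →  V² + fR·V − fR·V_g = 0
With fR = 1.39×10⁻⁴ × 1065×10³ m = 148 m/s:
V = [−fR + √((fR)² + 4 fR V_g)]/2 = [−148 + √(148² + 4×148×11.1)]/2 = 10.4 m/s
Subgeostrophic (V < V_g = 11.1 m/s), as expected around a low.
Converting: 10.4 m/s × 1.944 = 20.2 knots

20.2 knots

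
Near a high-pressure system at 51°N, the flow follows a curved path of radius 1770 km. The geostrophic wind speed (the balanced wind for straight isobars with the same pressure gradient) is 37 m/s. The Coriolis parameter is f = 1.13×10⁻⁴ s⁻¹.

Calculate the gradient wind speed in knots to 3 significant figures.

Around a high, pressure-gradient force acts outward with centrifugal, so Coriolis balances both:
fV = (1/ρ)|∂P/∂n| + V²/R  →  V² − fR·V + fR·V_g = 0
With fR = 1.13×10⁻⁴ × 1770×10³ m = 200 m/s:
V = [fR − √((fR)² − 4 fR V_g)]/2 = [200 − √(200² − 4×200×37)]/2 = 49 m/s
Supergeostrophic (V > V_g = 37 m/s), as expected around a high.
Converting: 49 m/s × 1.944 = 95.3 knots

95.3 knots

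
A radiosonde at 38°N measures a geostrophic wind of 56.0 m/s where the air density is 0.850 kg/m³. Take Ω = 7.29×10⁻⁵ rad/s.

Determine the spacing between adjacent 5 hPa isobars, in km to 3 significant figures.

Coriolis parameter at 38°N:
f = 2Ω sin φ = 2 × 7.29×10⁻⁵ × sin 38° = 8.98×10⁻⁵ s⁻¹
Geostrophic balance rearranged: |∂P/∂n| = f ρ V_g
|∂P/∂n| = 8.98×10⁻⁵ × 0.850 × 56.0 = 4.27×10⁻³ Pa/m
Isobar spacing: Δn = ΔP/|∂P/∂n| = 500 Pa / 4.27×10⁻³ Pa/m = 117021 m ≈ 117 km

117 km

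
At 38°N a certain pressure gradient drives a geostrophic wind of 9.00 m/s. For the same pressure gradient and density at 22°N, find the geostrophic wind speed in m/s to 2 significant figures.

With the same pressure gradient and density, V_g ∝ 1/f ∝ 1/sin φ.
V₂ = V₁ · sin φ₁ / sin φ₂ = 9.00 × sin 38° / sin 22°
V₂ = 9.00 × 0.6157/0.3746 = 15 m/s

15 m/s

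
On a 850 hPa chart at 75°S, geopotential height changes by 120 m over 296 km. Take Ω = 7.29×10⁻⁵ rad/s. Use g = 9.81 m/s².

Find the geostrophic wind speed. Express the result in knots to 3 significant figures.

54.9 knots

Coriolis parameter at 75°S:
f = 2Ω sin φ = 2 × 7.29×10⁻⁵ × sin 75° = 1.41×10⁻⁴ s⁻¹
Height gradient: |∂Z/∂n| = 120 m / 296000 m = 4.05×10⁻⁴
On a pressure surface, geostrophic balance gives V_g = (g/f)|∂Z/∂n|:
V_g = 9.81 × 4.05×10⁻⁴ / 1.41×10⁻⁴ = 28.2 m/s
Converting: 28.2 m/s × 1.944 = 54.9 knots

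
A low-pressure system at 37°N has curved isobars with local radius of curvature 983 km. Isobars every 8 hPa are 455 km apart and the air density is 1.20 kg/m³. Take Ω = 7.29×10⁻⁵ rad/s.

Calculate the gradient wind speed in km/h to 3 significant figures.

Coriolis parameter at 37°N:
f = 2Ω sin φ = 2 × 7.29×10⁻⁵ × sin 37° = 8.77×10⁻⁵ s⁻¹
Pressure gradient: |∂P/∂n| = 800 Pa / 455000 m = 1.76×10⁻³ Pa/m
Geostrophic speed: V_g = |∂P/∂n|/(fρ) = 1.76×10⁻³/(8.77×10⁻⁵ × 1.20) = 16.7 m/s
Around a low, centrifugal force acts outward with Coriolis, so pressure-gradient force balances both:
(1/ρ)|∂P/∂n| = fV + V²/R  →  V² + fR·V − fR·V_g = 0
With fR = 8.77×10⁻⁵ × 983×10³ m = 86.3 m/s:
V = [−fR + √((fR)² + 4 fR V_g)]/2 = [−86.3 + √(86.3² + 4×86.3×16.7)]/2 = 14.3 m/s
Subgeostrophic (V < V_g = 16.7 m/s), as expected around a low.
Converting: 14.3 m/s × 3.6 = 51.6 km/h

51.6 km/h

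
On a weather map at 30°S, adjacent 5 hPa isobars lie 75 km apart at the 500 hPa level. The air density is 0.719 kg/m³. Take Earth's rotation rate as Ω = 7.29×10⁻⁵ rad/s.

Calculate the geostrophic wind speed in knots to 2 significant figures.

250 knots

Coriolis parameter at 30°S:
f = 2Ω sin φ = 2 × 7.29×10⁻⁵ × sin 30° = 7.29×10⁻⁵ s⁻¹
Pressure gradient: |∂P/∂n| = 500 Pa / 75000 m = 6.67×10⁻³ Pa/m
Geostrophic balance (pressure-gradient force = Coriolis force):
V_g = (1/(fρ)) |∂P/∂n| = 6.67×10⁻³ / (7.29×10⁻⁵ × 0.719) = 127 m/s
Converting: 127 m/s × 1.944 = 250 knots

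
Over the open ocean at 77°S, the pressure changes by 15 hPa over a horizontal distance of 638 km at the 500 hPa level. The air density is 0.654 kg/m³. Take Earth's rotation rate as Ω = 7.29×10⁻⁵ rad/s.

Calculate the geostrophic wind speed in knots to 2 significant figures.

49 knots

Coriolis parameter at 77°S:
f = 2Ω sin φ = 2 × 7.29×10⁻⁵ × sin 77° = 1.42×10⁻⁴ s⁻¹
Pressure gradient: |∂P/∂n| = 1500 Pa / 638000 m = 2.35×10⁻³ Pa/m
Geostrophic balance (pressure-gradient force = Coriolis force):
V_g = (1/(fρ)) |∂P/∂n| = 2.35×10⁻³ / (1.42×10⁻⁴ × 0.654) = 25.3 m/s
Converting: 25.3 m/s × 1.944 = 49 knots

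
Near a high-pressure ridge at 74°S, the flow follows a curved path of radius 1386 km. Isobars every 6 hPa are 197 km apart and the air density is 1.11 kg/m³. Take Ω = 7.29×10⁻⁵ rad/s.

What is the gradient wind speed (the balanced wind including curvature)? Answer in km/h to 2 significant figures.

Coriolis parameter at 74°S:
f = 2Ω sin φ = 2 × 7.29×10⁻⁵ × sin 74° = 1.40×10⁻⁴ s⁻¹
Pressure gradient: |∂P/∂n| = 600 Pa / 197000 m = 3.05×10⁻³ Pa/m
Geostrophic speed: V_g = |∂P/∂n|/(fρ) = 3.05×10⁻³/(1.40×10⁻⁴ × 1.11) = 19.6 m/s
Around a high, pressure-gradient force acts outward with centrifugal, so Coriolis balances both:
fV = (1/ρ)|∂P/∂n| + V²/R  →  V² − fR·V + fR·V_g = 0
With fR = 1.40×10⁻⁴ × 1386×10³ m = 194 m/s:
V = [fR − √((fR)² − 4 fR V_g)]/2 = [194 − √(194² − 4×194×19.6)]/2 = 22.1 m/s
Supergeostrophic (V > V_g = 19.6 m/s), as expected around a high.
Converting: 22.1 m/s × 3.6 = 80 km/h

80 km/h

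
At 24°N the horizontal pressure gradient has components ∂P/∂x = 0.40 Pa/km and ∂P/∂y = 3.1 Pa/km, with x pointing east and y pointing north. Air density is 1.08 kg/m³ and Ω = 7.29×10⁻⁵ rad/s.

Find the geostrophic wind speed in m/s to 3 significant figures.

Coriolis parameter at 24°N:
f = 2Ω sin φ = 2 × 7.29×10⁻⁵ × sin 24° = 5.93×10⁻⁵ s⁻¹
Component geostrophic relations (x east, y north):
u_g = −(1/(fρ)) ∂P/∂y,  v_g = (1/(fρ)) ∂P/∂x
u_g = −(3.1×10⁻³)/(5.93×10⁻⁵ × 1.08) = −48.4 m/s;  v_g = (0.40×10⁻³)/(5.93×10⁻⁵ × 1.08) = 6.25 m/s
|V_g| = √(u_g² + v_g²) = 48.8 m/s

48.8 m/s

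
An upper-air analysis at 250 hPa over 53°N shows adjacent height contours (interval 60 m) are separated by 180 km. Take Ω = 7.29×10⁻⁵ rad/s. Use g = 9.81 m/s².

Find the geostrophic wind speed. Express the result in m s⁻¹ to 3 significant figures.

Coriolis parameter at 53°N:
f = 2Ω sin φ = 2 × 7.29×10⁻⁵ × sin 53° = 1.16×10⁻⁴ s⁻¹
Height gradient: |∂Z/∂n| = 60 m / 180000 m = 3.33×10⁻⁴
On a pressure surface, geostrophic balance gives V_g = (g/f)|∂Z/∂n|:
V_g = 9.81 × 3.33×10⁻⁴ / 1.16×10⁻⁴ = 28.1 m/s

28.1 m s⁻¹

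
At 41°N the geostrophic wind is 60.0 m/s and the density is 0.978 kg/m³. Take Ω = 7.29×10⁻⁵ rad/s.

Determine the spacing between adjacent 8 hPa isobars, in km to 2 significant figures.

Coriolis parameter at 41°N:
f = 2Ω sin φ = 2 × 7.29×10⁻⁵ × sin 41° = 9.57×10⁻⁵ s⁻¹
Geostrophic balance rearranged: |∂P/∂n| = f ρ V_g
|∂P/∂n| = 9.57×10⁻⁵ × 0.978 × 60.0 = 5.61×10⁻³ Pa/m
Isobar spacing: Δn = ΔP/|∂P/∂n| = 800 Pa / 5.61×10⁻³ Pa/m = 142528 m ≈ 140 km

140 km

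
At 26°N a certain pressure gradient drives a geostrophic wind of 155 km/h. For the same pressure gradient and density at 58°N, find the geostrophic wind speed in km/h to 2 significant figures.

With the same pressure gradient and density, V_g ∝ 1/f ∝ 1/sin φ.
V₂ = V₁ · sin φ₁ / sin φ₂ = 155 × sin 26° / sin 58°
V₂ = 155 × 0.4384/0.8480 = 80 km/h

80 km/h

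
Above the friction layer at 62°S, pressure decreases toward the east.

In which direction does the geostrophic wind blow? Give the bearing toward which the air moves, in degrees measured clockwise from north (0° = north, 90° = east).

000°

The pressure-gradient force points toward the east (bearing 090°).
Geostrophic balance: in the Southern Hemisphere the Coriolis force deflects motion to the left, so the geostrophic wind blows 90° to the left of the pressure-gradient force (low pressure on the right).
Rotating 090° by 90° counterclockwise gives 000° — the wind blows toward the north.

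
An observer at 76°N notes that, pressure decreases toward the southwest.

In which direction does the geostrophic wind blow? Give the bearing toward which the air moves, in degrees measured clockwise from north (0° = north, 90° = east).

The pressure-gradient force points toward the southwest (bearing 225°).
Geostrophic balance: in the Northern Hemisphere the Coriolis force deflects motion to the right, so the geostrophic wind blows 90° to the right of the pressure-gradient force (low pressure on the left).
Rotating 225° by 90° clockwise gives 315° — the wind blows toward the northwest.

315°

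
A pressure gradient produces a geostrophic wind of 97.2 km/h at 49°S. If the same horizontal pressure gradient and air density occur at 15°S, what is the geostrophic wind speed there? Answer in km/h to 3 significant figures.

283 km/h

With the same pressure gradient and density, V_g ∝ 1/f ∝ 1/sin φ.
V₂ = V₁ · sin φ₁ / sin φ₂ = 97.2 × sin 49° / sin 15°
V₂ = 97.2 × 0.7547/0.2588 = 283 km/h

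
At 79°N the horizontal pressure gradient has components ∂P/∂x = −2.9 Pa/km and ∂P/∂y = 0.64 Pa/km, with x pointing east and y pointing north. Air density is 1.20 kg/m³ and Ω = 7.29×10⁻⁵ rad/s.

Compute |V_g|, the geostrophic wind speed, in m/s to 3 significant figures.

Coriolis parameter at 79°N:
f = 2Ω sin φ = 2 × 7.29×10⁻⁵ × sin 79° = 1.43×10⁻⁴ s⁻¹
Component geostrophic relations (x east, y north):
u_g = −(1/(fρ)) ∂P/∂y,  v_g = (1/(fρ)) ∂P/∂x
u_g = −(0.64×10⁻³)/(1.43×10⁻⁴ × 1.20) = −3.73 m/s;  v_g = (−2.9×10⁻³)/(1.43×10⁻⁴ × 1.20) = −16.9 m/s
|V_g| = √(u_g² + v_g²) = 17.3 m/s

17.3 m/s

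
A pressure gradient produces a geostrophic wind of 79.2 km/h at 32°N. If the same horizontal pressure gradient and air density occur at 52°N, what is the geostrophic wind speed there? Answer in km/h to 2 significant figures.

53 km/h

With the same pressure gradient and density, V_g ∝ 1/f ∝ 1/sin φ.
V₂ = V₁ · sin φ₁ / sin φ₂ = 79.2 × sin 32° / sin 52°
V₂ = 79.2 × 0.5299/0.7880 = 53 km/h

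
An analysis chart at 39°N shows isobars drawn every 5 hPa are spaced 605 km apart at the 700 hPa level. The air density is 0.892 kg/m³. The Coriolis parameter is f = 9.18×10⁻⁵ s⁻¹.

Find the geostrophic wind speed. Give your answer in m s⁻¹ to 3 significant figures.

10.1 m s⁻¹

Pressure gradient: |∂P/∂n| = 500 Pa / 605000 m = 8.26×10⁻⁴ Pa/m
Geostrophic balance (pressure-gradient force = Coriolis force):
V_g = (1/(fρ)) |∂P/∂n| = 8.26×10⁻⁴ / (9.18×10⁻⁵ × 0.892) = 10.1 m/s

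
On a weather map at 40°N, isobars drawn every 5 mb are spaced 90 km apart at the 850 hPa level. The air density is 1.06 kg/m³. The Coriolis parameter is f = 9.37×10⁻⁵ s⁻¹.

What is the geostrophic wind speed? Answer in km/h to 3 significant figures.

201 km/h

Pressure gradient: |∂P/∂n| = 500 Pa / 90000 m = 5.56×10⁻³ Pa/m
Geostrophic balance (pressure-gradient force = Coriolis force):
V_g = (1/(fρ)) |∂P/∂n| = 5.56×10⁻³ / (9.37×10⁻⁵ × 1.06) = 55.9 m/s
Converting: 55.9 m/s × 3.6 = 201 km/h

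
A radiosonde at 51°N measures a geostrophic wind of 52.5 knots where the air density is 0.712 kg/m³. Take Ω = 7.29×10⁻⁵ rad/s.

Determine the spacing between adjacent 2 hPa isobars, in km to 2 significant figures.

92 km

Coriolis parameter at 51°N:
f = 2Ω sin φ = 2 × 7.29×10⁻⁵ × sin 51° = 1.13×10⁻⁴ s⁻¹
Wind speed in SI: 52.5 knots = 27.0 m/s
Geostrophic balance rearranged: |∂P/∂n| = f ρ V_g
|∂P/∂n| = 1.13×10⁻⁴ × 0.712 × 27.0 = 2.18×10⁻³ Pa/m
Isobar spacing: Δn = ΔP/|∂P/∂n| = 200 Pa / 2.18×10⁻³ Pa/m = 91789 m ≈ 92 km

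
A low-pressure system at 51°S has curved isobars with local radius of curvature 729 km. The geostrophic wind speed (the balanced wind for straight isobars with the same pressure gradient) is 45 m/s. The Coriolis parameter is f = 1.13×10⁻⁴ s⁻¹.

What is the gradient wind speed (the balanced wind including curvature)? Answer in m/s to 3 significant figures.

Around a low, centrifugal force acts outward with Coriolis, so pressure-gradient force balances both:
(1/ρ)|∂P/∂n| = fV + V²/R  →  V² + fR·V − fR·V_g = 0
With fR = 1.13×10⁻⁴ × 729×10³ m = 82.4 m/s:
V = [−fR + √((fR)² + 4 fR V_g)]/2 = [−82.4 + √(82.4² + 4×82.4×45)]/2 = 32.3 m/s
Subgeostrophic (V < V_g = 45 m/s), as expected around a low.

32.3 m/s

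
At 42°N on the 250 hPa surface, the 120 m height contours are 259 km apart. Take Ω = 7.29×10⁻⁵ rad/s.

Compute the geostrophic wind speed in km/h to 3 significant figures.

Coriolis parameter at 42°N:
f = 2Ω sin φ = 2 × 7.29×10⁻⁵ × sin 42° = 9.76×10⁻⁵ s⁻¹
Height gradient: |∂Z/∂n| = 120 m / 259000 m = 4.63×10⁻⁴
On a pressure surface, geostrophic balance gives V_g = (g/f)|∂Z/∂n|:
V_g = 9.81 × 4.63×10⁻⁴ / 9.76×10⁻⁵ = 46.6 m/s
Converting: 46.6 m/s × 3.6 = 168 km/h

168 km/h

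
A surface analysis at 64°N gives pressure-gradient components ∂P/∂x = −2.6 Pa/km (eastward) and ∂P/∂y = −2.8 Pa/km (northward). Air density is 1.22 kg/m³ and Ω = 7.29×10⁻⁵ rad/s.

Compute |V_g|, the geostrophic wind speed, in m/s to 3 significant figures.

23.9 m/s

Coriolis parameter at 64°N:
f = 2Ω sin φ = 2 × 7.29×10⁻⁵ × sin 64° = 1.31×10⁻⁴ s⁻¹
Component geostrophic relations (x east, y north):
u_g = −(1/(fρ)) ∂P/∂y,  v_g = (1/(fρ)) ∂P/∂x
u_g = −(−2.8×10⁻³)/(1.31×10⁻⁴ × 1.22) = 17.5 m/s;  v_g = (−2.6×10⁻³)/(1.31×10⁻⁴ × 1.22) = −16.3 m/s
|V_g| = √(u_g² + v_g²) = 23.9 m/s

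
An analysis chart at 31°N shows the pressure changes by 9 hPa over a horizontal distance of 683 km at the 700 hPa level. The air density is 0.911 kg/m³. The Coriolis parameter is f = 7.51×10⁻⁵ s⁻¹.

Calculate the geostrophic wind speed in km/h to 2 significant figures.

69 km/h

Pressure gradient: |∂P/∂n| = 900 Pa / 683000 m = 1.32×10⁻³ Pa/m
Geostrophic balance (pressure-gradient force = Coriolis force):
V_g = (1/(fρ)) |∂P/∂n| = 1.32×10⁻³ / (7.51×10⁻⁵ × 0.911) = 19.3 m/s
Converting: 19.3 m/s × 3.6 = 69 km/h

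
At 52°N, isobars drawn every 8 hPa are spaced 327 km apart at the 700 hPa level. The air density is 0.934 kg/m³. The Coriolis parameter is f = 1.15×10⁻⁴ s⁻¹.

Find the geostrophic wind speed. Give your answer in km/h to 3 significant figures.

82.0 km/h

Pressure gradient: |∂P/∂n| = 800 Pa / 327000 m = 2.45×10⁻³ Pa/m
Geostrophic balance (pressure-gradient force = Coriolis force):
V_g = (1/(fρ)) |∂P/∂n| = 2.45×10⁻³ / (1.15×10⁻⁴ × 0.934) = 22.8 m/s
Converting: 22.8 m/s × 3.6 = 82.0 km/h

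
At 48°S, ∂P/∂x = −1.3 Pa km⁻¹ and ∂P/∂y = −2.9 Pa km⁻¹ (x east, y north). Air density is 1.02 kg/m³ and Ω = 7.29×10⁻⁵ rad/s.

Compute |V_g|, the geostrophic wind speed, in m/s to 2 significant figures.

Coriolis parameter at 48°S:
f = 2Ω sin φ = 2 × 7.29×10⁻⁵ × sin 48° = 1.08×10⁻⁴ s⁻¹
In the Southern Hemisphere f is negative: f = −1.08×10⁻⁴ s⁻¹.
Component geostrophic relations (x east, y north):
u_g = −(1/(fρ)) ∂P/∂y,  v_g = (1/(fρ)) ∂P/∂x
u_g = −(−2.9×10⁻³)/(−1.08×10⁻⁴ × 1.02) = −26.2 m/s;  v_g = (−1.3×10⁻³)/(−1.08×10⁻⁴ × 1.02) = 11.8 m/s
|V_g| = √(u_g² + v_g²) = 28.8 m/s

29 m/s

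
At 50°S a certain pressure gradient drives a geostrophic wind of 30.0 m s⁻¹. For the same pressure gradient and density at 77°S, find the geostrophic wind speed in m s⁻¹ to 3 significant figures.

23.6 m s⁻¹

With the same pressure gradient and density, V_g ∝ 1/f ∝ 1/sin φ.
V₂ = V₁ · sin φ₁ / sin φ₂ = 30.0 × sin 50° / sin 77°
V₂ = 30.0 × 0.7660/0.9744 = 23.6 m s⁻¹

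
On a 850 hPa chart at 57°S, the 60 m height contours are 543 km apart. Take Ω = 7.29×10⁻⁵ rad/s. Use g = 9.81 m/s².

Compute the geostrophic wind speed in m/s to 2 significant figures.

Coriolis parameter at 57°S:
f = 2Ω sin φ = 2 × 7.29×10⁻⁵ × sin 57° = 1.22×10⁻⁴ s⁻¹
Height gradient: |∂Z/∂n| = 60 m / 543000 m = 1.10×10⁻⁴
On a pressure surface, geostrophic balance gives V_g = (g/f)|∂Z/∂n|:
V_g = 9.81 × 1.10×10⁻⁴ / 1.22×10⁻⁴ = 8.86 m/s

8.9 m/s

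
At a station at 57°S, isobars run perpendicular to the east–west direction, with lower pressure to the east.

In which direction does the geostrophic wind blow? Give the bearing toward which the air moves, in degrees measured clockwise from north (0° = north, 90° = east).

000°

The pressure-gradient force points toward the east (bearing 090°).
Geostrophic balance: in the Southern Hemisphere the Coriolis force deflects motion to the left, so the geostrophic wind blows 90° to the left of the pressure-gradient force (low pressure on the right).
Rotating 090° by 90° counterclockwise gives 000° — the wind blows toward the north.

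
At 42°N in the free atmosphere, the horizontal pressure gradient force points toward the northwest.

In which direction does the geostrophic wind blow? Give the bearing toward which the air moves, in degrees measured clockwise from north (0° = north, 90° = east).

The pressure-gradient force points toward the northwest (bearing 315°).
Geostrophic balance: in the Northern Hemisphere the Coriolis force deflects motion to the right, so the geostrophic wind blows 90° to the right of the pressure-gradient force (low pressure on the left).
Rotating 315° by 90° clockwise gives 045° — the wind blows toward the northeast.

045°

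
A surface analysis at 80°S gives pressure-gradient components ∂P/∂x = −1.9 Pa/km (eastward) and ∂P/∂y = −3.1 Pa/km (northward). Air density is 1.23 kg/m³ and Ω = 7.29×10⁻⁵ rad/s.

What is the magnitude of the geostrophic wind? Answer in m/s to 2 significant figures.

Coriolis parameter at 80°S:
f = 2Ω sin φ = 2 × 7.29×10⁻⁵ × sin 80° = 1.44×10⁻⁴ s⁻¹
In the Southern Hemisphere f is negative: f = −1.44×10⁻⁴ s⁻¹.
Component geostrophic relations (x east, y north):
u_g = −(1/(fρ)) ∂P/∂y,  v_g = (1/(fρ)) ∂P/∂x
u_g = −(−3.1×10⁻³)/(−1.44×10⁻⁴ × 1.23) = −17.6 m/s;  v_g = (−1.9×10⁻³)/(−1.44×10⁻⁴ × 1.23) = 10.8 m/s
|V_g| = √(u_g² + v_g²) = 20.6 m/s

21 m/s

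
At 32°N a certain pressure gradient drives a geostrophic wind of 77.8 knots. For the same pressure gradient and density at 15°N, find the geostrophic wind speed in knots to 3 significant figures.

159 knots

With the same pressure gradient and density, V_g ∝ 1/f ∝ 1/sin φ.
V₂ = V₁ · sin φ₁ / sin φ₂ = 77.8 × sin 32° / sin 15°
V₂ = 77.8 × 0.5299/0.2588 = 159 knots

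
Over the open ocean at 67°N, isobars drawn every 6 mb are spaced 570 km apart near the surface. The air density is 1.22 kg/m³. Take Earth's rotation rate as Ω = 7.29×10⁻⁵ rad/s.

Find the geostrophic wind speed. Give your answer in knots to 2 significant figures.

Coriolis parameter at 67°N:
f = 2Ω sin φ = 2 × 7.29×10⁻⁵ × sin 67° = 1.34×10⁻⁴ s⁻¹
Pressure gradient: |∂P/∂n| = 600 Pa / 570000 m = 1.05×10⁻³ Pa/m
Geostrophic balance (pressure-gradient force = Coriolis force):
V_g = (1/(fρ)) |∂P/∂n| = 1.05×10⁻³ / (1.34×10⁻⁴ × 1.22) = 6.43 m/s
Converting: 6.43 m/s × 1.944 = 12 knots

12 knots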